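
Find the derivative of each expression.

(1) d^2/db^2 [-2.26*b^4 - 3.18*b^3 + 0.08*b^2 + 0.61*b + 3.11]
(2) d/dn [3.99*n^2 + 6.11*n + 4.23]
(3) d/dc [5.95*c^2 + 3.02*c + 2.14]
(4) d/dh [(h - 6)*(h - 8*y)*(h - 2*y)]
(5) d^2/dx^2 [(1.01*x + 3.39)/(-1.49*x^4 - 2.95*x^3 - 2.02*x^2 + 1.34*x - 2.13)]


(1) = -27.12*b^2 - 19.08*b + 0.16
(2) = 7.98*n + 6.11
(3) = 11.9*c + 3.02
(4) = 3*h^2 - 20*h*y - 12*h + 16*y^2 + 60*y
(5) = (-26.907612*x^7 - 221.55406*x^6 - 517.998888*x^5 - 585.886632*x^4 - 248.260992*x^3 + 202.67082*x^2 + 208.936458*x + 11.231976)/(3.307949*x^12 + 19.647885*x^11 + 52.353981*x^10 + 70.021033*x^9 + 49.823157*x^8 + 33.103188*x^7 + 62.432599*x^6 + 50.127324*x^5 + 6.715695*x^4 + 3.152557*x^3 + 38.967498*x^2 - 18.238338*x + 9.663597)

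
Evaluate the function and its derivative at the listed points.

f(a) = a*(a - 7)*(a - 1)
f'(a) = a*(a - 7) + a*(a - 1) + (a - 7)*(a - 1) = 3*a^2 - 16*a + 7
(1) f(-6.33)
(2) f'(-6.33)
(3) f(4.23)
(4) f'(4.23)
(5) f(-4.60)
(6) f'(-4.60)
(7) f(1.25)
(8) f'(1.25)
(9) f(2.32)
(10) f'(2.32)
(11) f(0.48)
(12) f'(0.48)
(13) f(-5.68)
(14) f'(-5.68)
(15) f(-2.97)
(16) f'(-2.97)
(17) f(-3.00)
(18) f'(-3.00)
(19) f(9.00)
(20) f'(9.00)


(1) = -618.50
(2) = 228.49
(3) = -37.85
(4) = -7.00
(5) = -298.82
(6) = 144.08
(7) = -1.80
(8) = -8.31
(9) = -14.33
(10) = -13.97
(11) = 1.63
(12) = 0.01
(13) = -481.11
(14) = 194.67
(15) = -117.56
(16) = 80.98
(17) = -120.00
(18) = 82.00
(19) = 144.00
(20) = 106.00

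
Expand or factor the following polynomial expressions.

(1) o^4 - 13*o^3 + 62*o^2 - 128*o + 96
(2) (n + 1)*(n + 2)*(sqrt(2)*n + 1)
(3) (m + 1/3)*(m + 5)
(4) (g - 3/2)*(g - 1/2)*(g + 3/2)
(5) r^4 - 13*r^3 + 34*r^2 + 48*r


(1) = (o - 4)^2*(o - 3)*(o - 2)
(2) = sqrt(2)*n^3 + n^2 + 3*sqrt(2)*n^2 + 2*sqrt(2)*n + 3*n + 2
(3) = m^2 + 16*m/3 + 5/3
(4) = g^3 - g^2/2 - 9*g/4 + 9/8
(5) = r*(r - 8)*(r - 6)*(r + 1)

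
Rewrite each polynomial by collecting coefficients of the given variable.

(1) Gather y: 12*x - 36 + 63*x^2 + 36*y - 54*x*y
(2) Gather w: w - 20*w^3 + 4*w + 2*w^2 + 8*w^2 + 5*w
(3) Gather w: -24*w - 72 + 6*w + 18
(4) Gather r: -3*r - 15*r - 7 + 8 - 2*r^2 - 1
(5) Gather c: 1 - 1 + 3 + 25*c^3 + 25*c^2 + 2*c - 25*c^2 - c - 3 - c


(1) = 63*x^2 + 12*x + y*(36 - 54*x) - 36
(2) = -20*w^3 + 10*w^2 + 10*w
(3) = -18*w - 54
(4) = -2*r^2 - 18*r
(5) = 25*c^3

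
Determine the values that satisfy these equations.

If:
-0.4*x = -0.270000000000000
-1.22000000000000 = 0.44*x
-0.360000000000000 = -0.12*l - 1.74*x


Then:
No Solution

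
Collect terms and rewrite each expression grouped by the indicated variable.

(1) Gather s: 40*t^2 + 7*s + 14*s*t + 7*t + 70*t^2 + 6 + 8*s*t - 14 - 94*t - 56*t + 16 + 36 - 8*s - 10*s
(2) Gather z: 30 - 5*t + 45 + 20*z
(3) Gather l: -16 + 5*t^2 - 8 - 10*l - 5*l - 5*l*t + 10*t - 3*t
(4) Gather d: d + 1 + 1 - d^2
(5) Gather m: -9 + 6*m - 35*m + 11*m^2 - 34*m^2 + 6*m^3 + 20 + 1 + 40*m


(1) = s*(22*t - 11) + 110*t^2 - 143*t + 44
(2) = -5*t + 20*z + 75
(3) = l*(-5*t - 15) + 5*t^2 + 7*t - 24
(4) = -d^2 + d + 2
(5) = 6*m^3 - 23*m^2 + 11*m + 12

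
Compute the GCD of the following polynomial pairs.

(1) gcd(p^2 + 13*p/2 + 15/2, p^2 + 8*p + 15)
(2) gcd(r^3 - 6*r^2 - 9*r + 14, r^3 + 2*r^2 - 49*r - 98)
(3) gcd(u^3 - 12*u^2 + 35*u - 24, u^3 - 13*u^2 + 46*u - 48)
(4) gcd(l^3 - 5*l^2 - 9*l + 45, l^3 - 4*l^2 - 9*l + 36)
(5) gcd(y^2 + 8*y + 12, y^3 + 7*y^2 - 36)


(1) = gcd((p + 3/2)*(p + 5), (p + 3)*(p + 5)) = p + 5
(2) = gcd((r - 7)*(r - 1)*(r + 2), (r - 7)*(r + 2)*(r + 7)) = r^2 - 5*r - 14
(3) = gcd((u - 8)*(u - 3)*(u - 1), (u - 8)*(u - 3)*(u - 2)) = u^2 - 11*u + 24
(4) = gcd((l - 5)*(l - 3)*(l + 3), (l - 4)*(l - 3)*(l + 3)) = l^2 - 9
(5) = y + 6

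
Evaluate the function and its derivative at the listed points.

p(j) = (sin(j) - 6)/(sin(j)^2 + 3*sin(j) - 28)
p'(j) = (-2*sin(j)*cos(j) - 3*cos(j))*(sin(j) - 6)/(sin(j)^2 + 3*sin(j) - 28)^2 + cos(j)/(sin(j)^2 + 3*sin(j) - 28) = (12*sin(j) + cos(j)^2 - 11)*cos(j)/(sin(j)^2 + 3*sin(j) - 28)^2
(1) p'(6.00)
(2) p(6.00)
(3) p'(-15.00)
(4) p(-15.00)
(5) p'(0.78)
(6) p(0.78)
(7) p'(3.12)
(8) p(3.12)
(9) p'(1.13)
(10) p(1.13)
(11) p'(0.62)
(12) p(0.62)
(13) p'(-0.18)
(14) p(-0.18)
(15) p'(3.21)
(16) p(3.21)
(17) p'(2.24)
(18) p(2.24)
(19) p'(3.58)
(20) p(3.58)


(1) = -0.02
(2) = 0.22
(3) = 0.02
(4) = 0.23
(5) = -0.00
(6) = 0.21
(7) = 0.01
(8) = 0.21
(9) = 0.00
(10) = 0.21
(11) = -0.00
(12) = 0.21
(13) = -0.01
(14) = 0.22
(15) = 0.01
(16) = 0.22
(17) = 0.00
(18) = 0.21
(19) = 0.02
(20) = 0.22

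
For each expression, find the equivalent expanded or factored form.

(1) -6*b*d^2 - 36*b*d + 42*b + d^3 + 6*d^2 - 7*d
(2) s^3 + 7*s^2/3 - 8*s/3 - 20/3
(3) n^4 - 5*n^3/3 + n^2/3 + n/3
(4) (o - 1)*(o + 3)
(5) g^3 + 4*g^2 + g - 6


(1) = (-6*b + d)*(d - 1)*(d + 7)
(2) = (s - 5/3)*(s + 2)^2
(3) = n*(n - 1)^2*(n + 1/3)
(4) = o^2 + 2*o - 3
(5) = (g - 1)*(g + 2)*(g + 3)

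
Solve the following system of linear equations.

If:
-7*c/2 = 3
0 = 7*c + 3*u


Then:
c = -6/7
u = 2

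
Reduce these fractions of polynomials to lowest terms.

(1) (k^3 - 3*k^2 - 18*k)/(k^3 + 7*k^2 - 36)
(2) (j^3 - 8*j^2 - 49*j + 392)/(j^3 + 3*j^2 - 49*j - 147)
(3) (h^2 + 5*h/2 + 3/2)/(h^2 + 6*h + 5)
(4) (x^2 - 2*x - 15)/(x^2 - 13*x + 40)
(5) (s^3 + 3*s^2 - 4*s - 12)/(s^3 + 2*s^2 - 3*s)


(1) = (k^2 - 6*k)/(k^2 + 4*k - 12)
(2) = (j - 8)/(j + 3)
(3) = (2*h + 3)/(2*h + 10)
(4) = (x + 3)/(x - 8)
(5) = (s^2 - 4)/(s^2 - s)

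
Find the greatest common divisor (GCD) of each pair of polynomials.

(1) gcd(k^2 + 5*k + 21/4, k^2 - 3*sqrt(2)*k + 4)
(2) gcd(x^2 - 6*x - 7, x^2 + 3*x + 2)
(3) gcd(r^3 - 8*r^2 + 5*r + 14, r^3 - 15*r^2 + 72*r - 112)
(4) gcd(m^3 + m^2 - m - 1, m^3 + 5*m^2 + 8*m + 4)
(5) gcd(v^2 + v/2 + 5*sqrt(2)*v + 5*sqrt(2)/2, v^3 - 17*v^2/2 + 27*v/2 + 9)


(1) = 1
(2) = gcd((x - 7)*(x + 1), (x + 1)*(x + 2)) = x + 1
(3) = gcd((r - 7)*(r - 2)*(r + 1), (r - 7)*(r - 4)^2) = r - 7
(4) = m + 1
(5) = v + 1/2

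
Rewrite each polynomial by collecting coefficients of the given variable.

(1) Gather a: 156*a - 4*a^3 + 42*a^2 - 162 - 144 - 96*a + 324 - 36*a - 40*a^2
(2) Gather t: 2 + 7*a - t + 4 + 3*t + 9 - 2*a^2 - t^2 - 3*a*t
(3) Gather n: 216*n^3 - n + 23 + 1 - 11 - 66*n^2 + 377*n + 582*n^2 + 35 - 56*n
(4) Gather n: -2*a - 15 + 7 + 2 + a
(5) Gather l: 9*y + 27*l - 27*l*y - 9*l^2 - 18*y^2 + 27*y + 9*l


(1) = -4*a^3 + 2*a^2 + 24*a + 18
(2) = -2*a^2 + 7*a - t^2 + t*(2 - 3*a) + 15
(3) = 216*n^3 + 516*n^2 + 320*n + 48
(4) = -a - 6
(5) = -9*l^2 + l*(36 - 27*y) - 18*y^2 + 36*y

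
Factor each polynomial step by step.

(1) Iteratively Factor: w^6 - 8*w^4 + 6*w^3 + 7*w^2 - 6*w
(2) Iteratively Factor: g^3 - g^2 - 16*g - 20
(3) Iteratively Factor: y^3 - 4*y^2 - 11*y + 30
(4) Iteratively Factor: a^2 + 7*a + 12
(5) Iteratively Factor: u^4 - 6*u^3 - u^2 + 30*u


(1) = (w - 1)*(w^5 + w^4 - 7*w^3 - w^2 + 6*w) = (w - 1)*(w + 1)*(w^4 - 7*w^2 + 6*w) = (w - 2)*(w - 1)*(w + 1)*(w^3 + 2*w^2 - 3*w) = (w - 2)*(w - 1)*(w + 1)*(w + 3)*(w^2 - w) = w*(w - 2)*(w - 1)*(w + 1)*(w + 3)*(w - 1)
(2) = (g + 2)*(g^2 - 3*g - 10) = (g - 5)*(g + 2)*(g + 2)
(3) = (y + 3)*(y^2 - 7*y + 10) = (y - 5)*(y + 3)*(y - 2)
(4) = (a + 3)*(a + 4)
(5) = (u)*(u^3 - 6*u^2 - u + 30) = u*(u - 3)*(u^2 - 3*u - 10) = u*(u - 3)*(u + 2)*(u - 5)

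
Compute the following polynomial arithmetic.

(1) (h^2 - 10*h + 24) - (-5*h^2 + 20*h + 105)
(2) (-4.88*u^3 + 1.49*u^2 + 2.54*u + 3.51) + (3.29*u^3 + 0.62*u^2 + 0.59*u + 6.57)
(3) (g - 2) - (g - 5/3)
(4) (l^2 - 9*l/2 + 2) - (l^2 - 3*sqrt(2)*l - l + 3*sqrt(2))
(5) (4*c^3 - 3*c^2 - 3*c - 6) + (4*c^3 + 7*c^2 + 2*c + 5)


(1) = 6*h^2 - 30*h - 81
(2) = -1.59*u^3 + 2.11*u^2 + 3.13*u + 10.08
(3) = -1/3
(4) = -7*l/2 + 3*sqrt(2)*l - 3*sqrt(2) + 2
(5) = 8*c^3 + 4*c^2 - c - 1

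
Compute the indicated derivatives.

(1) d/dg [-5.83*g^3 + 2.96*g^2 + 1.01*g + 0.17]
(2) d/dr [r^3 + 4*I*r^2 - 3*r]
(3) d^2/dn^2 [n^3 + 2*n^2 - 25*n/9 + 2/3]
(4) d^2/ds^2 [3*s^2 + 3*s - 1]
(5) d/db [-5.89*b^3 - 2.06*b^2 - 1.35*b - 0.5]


(1) = -17.49*g^2 + 5.92*g + 1.01
(2) = 3*r^2 + 8*I*r - 3
(3) = 6*n + 4
(4) = 6
(5) = -17.67*b^2 - 4.12*b - 1.35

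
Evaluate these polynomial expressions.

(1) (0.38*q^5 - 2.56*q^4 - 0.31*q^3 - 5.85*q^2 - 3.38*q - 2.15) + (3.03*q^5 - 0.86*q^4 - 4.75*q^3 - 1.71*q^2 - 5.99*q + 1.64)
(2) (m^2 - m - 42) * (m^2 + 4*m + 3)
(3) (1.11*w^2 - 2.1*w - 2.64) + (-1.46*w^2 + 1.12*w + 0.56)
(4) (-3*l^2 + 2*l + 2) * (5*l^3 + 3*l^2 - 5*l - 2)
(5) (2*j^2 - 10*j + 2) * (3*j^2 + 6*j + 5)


(1) = 3.41*q^5 - 3.42*q^4 - 5.06*q^3 - 7.56*q^2 - 9.37*q - 0.51
(2) = m^4 + 3*m^3 - 43*m^2 - 171*m - 126
(3) = -0.35*w^2 - 0.98*w - 2.08
(4) = -15*l^5 + l^4 + 31*l^3 + 2*l^2 - 14*l - 4
(5) = 6*j^4 - 18*j^3 - 44*j^2 - 38*j + 10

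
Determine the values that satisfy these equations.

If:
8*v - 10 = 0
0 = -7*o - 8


Then:
o = -8/7
v = 5/4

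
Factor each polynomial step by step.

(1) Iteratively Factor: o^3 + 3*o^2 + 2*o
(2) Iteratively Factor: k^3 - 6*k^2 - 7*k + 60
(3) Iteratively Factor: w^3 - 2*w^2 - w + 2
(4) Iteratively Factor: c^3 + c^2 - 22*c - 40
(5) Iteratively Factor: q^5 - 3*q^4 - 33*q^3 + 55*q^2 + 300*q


(1) = (o)*(o^2 + 3*o + 2) = o*(o + 1)*(o + 2)
(2) = (k - 4)*(k^2 - 2*k - 15) = (k - 5)*(k - 4)*(k + 3)
(3) = (w - 2)*(w^2 - 1) = (w - 2)*(w + 1)*(w - 1)
(4) = (c + 2)*(c^2 - c - 20) = (c + 2)*(c + 4)*(c - 5)
(5) = (q)*(q^4 - 3*q^3 - 33*q^2 + 55*q + 300) = q*(q + 4)*(q^3 - 7*q^2 - 5*q + 75) = q*(q - 5)*(q + 4)*(q^2 - 2*q - 15) = q*(q - 5)*(q + 3)*(q + 4)*(q - 5)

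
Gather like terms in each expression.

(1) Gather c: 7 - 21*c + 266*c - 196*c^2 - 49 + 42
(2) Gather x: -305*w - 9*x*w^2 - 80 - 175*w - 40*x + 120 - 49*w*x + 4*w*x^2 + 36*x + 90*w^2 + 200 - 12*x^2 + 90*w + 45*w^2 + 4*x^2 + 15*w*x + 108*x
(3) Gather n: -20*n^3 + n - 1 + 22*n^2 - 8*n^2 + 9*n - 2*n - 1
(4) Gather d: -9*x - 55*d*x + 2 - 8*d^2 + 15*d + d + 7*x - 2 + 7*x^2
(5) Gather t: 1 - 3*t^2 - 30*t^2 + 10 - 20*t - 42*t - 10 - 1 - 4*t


(1) = -196*c^2 + 245*c
(2) = 135*w^2 - 390*w + x^2*(4*w - 8) + x*(-9*w^2 - 34*w + 104) + 240
(3) = -20*n^3 + 14*n^2 + 8*n - 2
(4) = -8*d^2 + d*(16 - 55*x) + 7*x^2 - 2*x
(5) = -33*t^2 - 66*t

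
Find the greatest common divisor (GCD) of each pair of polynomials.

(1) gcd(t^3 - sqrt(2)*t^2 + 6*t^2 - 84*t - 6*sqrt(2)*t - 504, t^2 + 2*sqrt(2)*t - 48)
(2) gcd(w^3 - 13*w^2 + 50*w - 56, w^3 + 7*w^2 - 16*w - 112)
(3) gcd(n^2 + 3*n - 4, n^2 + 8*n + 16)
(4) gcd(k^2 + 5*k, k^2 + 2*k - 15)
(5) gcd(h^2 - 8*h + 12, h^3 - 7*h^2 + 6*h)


(1) = gcd((t + 6)*(t - 7*sqrt(2))*(t + 6*sqrt(2)), (t - 4*sqrt(2))*(t + 6*sqrt(2))) = t + 6*sqrt(2)
(2) = gcd((w - 7)*(w - 4)*(w - 2), (w - 4)*(w + 4)*(w + 7)) = w - 4
(3) = gcd((n - 1)*(n + 4), (n + 4)^2) = n + 4
(4) = k + 5
(5) = gcd((h - 6)*(h - 2), h*(h - 6)*(h - 1)) = h - 6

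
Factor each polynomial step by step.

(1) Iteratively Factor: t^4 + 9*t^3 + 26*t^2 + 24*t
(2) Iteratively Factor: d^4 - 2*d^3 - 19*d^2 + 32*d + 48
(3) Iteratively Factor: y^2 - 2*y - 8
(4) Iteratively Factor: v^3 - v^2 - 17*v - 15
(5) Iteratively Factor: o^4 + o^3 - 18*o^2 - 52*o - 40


(1) = (t + 2)*(t^3 + 7*t^2 + 12*t) = (t + 2)*(t + 3)*(t^2 + 4*t) = (t + 2)*(t + 3)*(t + 4)*(t)
(2) = (d - 3)*(d^3 + d^2 - 16*d - 16) = (d - 3)*(d + 1)*(d^2 - 16) = (d - 4)*(d - 3)*(d + 1)*(d + 4)
(3) = (y - 4)*(y + 2)
(4) = (v - 5)*(v^2 + 4*v + 3) = (v - 5)*(v + 3)*(v + 1)
(5) = (o + 2)*(o^3 - o^2 - 16*o - 20) = (o + 2)^2*(o^2 - 3*o - 10) = (o - 5)*(o + 2)^2*(o + 2)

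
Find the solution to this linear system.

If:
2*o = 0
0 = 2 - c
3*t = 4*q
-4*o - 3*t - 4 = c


Then:
c = 2
o = 0
q = -3/2
t = -2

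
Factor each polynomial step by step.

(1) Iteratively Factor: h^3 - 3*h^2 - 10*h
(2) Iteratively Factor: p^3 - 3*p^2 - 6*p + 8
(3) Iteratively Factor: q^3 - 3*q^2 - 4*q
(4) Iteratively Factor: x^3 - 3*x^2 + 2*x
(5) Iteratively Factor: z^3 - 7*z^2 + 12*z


(1) = (h - 5)*(h^2 + 2*h) = (h - 5)*(h + 2)*(h)
(2) = (p + 2)*(p^2 - 5*p + 4) = (p - 4)*(p + 2)*(p - 1)
(3) = (q - 4)*(q^2 + q) = q*(q - 4)*(q + 1)
(4) = (x - 1)*(x^2 - 2*x) = (x - 2)*(x - 1)*(x)
(5) = (z - 4)*(z^2 - 3*z) = z*(z - 4)*(z - 3)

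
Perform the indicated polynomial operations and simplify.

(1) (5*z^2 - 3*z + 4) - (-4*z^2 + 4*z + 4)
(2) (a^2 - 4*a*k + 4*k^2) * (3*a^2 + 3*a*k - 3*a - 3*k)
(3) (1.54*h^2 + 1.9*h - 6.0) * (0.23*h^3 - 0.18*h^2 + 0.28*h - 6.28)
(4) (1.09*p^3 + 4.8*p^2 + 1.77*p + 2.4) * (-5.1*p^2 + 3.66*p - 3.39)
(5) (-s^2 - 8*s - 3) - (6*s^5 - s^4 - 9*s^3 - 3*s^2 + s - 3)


(1) = 9*z^2 - 7*z
(2) = 3*a^4 - 9*a^3*k - 3*a^3 + 9*a^2*k + 12*a*k^3 - 12*k^3
(3) = 0.3542*h^5 + 0.1598*h^4 - 1.2908*h^3 - 8.0592*h^2 - 13.612*h + 37.68
(4) = -5.559*p^5 - 20.4906*p^4 + 4.8459*p^3 - 22.0338*p^2 + 2.7837*p - 8.136
(5) = -6*s^5 + s^4 + 9*s^3 + 2*s^2 - 9*s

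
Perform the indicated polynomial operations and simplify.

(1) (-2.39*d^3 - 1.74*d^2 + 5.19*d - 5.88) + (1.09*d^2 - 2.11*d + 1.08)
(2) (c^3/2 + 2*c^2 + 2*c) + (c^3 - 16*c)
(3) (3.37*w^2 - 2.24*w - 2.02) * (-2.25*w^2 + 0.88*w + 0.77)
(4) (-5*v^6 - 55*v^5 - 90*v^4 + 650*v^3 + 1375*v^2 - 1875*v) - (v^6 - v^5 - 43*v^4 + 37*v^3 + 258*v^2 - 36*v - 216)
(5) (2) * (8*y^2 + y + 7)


(1) = -2.39*d^3 - 0.65*d^2 + 3.08*d - 4.8
(2) = 3*c^3/2 + 2*c^2 - 14*c
(3) = -7.5825*w^4 + 8.0056*w^3 + 5.1687*w^2 - 3.5024*w - 1.5554
(4) = -6*v^6 - 54*v^5 - 47*v^4 + 613*v^3 + 1117*v^2 - 1839*v + 216
(5) = 16*y^2 + 2*y + 14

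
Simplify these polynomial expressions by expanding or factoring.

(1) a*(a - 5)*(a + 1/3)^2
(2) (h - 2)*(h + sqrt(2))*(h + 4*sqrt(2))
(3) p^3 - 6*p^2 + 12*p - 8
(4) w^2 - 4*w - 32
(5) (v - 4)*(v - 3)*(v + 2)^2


(1) = a^4 - 13*a^3/3 - 29*a^2/9 - 5*a/9
(2) = h^3 - 2*h^2 + 5*sqrt(2)*h^2 - 10*sqrt(2)*h + 8*h - 16
(3) = (p - 2)^3
(4) = (w - 8)*(w + 4)
(5) = v^4 - 3*v^3 - 12*v^2 + 20*v + 48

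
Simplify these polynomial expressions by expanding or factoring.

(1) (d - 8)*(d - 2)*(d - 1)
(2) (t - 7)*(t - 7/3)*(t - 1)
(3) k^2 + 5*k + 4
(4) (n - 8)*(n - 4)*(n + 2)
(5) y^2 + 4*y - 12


(1) = d^3 - 11*d^2 + 26*d - 16
(2) = t^3 - 31*t^2/3 + 77*t/3 - 49/3
(3) = (k + 1)*(k + 4)
(4) = n^3 - 10*n^2 + 8*n + 64
(5) = (y - 2)*(y + 6)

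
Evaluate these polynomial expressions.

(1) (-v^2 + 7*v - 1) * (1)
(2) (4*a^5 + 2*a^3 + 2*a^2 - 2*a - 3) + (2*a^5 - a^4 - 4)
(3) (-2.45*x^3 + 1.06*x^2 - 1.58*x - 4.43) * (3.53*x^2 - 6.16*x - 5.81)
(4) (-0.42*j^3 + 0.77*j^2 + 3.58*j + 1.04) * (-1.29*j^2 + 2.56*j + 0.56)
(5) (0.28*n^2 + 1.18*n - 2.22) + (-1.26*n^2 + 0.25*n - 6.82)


(1) = -v^2 + 7*v - 1
(2) = 6*a^5 - a^4 + 2*a^3 + 2*a^2 - 2*a - 7
(3) = -8.6485*x^5 + 18.8338*x^4 + 2.1275*x^3 - 12.0637*x^2 + 36.4686*x + 25.7383
(4) = 0.5418*j^5 - 2.0685*j^4 - 2.8822*j^3 + 8.2544*j^2 + 4.6672*j + 0.5824
(5) = -0.98*n^2 + 1.43*n - 9.04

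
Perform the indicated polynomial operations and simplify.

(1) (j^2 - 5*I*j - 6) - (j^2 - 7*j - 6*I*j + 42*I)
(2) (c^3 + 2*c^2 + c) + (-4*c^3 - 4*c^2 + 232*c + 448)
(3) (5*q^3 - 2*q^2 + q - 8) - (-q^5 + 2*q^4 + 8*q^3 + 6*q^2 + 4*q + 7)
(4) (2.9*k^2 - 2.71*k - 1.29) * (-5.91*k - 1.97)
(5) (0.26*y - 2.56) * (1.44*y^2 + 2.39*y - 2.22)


(1) = 7*j + I*j - 6 - 42*I
(2) = -3*c^3 - 2*c^2 + 233*c + 448
(3) = q^5 - 2*q^4 - 3*q^3 - 8*q^2 - 3*q - 15
(4) = -17.139*k^3 + 10.3031*k^2 + 12.9626*k + 2.5413
(5) = 0.3744*y^3 - 3.065*y^2 - 6.6956*y + 5.6832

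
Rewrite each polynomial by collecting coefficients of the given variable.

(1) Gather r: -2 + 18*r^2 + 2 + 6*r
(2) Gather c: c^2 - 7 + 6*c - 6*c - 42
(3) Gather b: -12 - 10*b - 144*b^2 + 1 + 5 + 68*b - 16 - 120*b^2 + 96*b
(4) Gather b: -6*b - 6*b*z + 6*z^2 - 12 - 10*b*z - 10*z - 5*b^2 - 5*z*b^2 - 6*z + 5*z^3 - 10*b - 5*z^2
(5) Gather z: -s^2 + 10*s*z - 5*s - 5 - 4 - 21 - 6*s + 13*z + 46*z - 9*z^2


(1) = 18*r^2 + 6*r
(2) = c^2 - 49
(3) = -264*b^2 + 154*b - 22
(4) = b^2*(-5*z - 5) + b*(-16*z - 16) + 5*z^3 + z^2 - 16*z - 12
(5) = -s^2 - 11*s - 9*z^2 + z*(10*s + 59) - 30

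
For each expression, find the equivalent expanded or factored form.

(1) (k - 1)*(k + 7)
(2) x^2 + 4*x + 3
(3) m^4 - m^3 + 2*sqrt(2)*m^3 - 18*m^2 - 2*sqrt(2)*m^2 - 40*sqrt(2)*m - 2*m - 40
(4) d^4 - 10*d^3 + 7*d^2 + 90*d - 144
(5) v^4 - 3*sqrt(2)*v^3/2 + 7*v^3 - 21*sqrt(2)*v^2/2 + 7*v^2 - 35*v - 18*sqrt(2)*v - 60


(1) = k^2 + 6*k - 7
(2) = (x + 1)*(x + 3)
(3) = (m - 5)*(m + 4)*(m + sqrt(2))^2
(4) = (d - 8)*(d - 3)*(d - 2)*(d + 3)
(5) = (v + 3)*(v + 4)*(v - 5*sqrt(2)/2)*(v + sqrt(2))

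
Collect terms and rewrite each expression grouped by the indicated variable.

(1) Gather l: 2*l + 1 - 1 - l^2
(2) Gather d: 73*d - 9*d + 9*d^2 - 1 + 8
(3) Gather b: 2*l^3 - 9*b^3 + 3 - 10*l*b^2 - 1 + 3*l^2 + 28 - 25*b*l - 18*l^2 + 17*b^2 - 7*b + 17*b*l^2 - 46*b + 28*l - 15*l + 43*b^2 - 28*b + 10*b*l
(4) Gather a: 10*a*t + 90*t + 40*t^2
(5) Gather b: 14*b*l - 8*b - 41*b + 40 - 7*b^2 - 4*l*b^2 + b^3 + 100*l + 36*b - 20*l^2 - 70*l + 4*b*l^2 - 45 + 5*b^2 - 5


(1) = -l^2 + 2*l
(2) = 9*d^2 + 64*d + 7
(3) = -9*b^3 + b^2*(60 - 10*l) + b*(17*l^2 - 15*l - 81) + 2*l^3 - 15*l^2 + 13*l + 30
(4) = 10*a*t + 40*t^2 + 90*t
(5) = b^3 + b^2*(-4*l - 2) + b*(4*l^2 + 14*l - 13) - 20*l^2 + 30*l - 10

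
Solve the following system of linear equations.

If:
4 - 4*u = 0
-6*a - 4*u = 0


Then:
a = -2/3
u = 1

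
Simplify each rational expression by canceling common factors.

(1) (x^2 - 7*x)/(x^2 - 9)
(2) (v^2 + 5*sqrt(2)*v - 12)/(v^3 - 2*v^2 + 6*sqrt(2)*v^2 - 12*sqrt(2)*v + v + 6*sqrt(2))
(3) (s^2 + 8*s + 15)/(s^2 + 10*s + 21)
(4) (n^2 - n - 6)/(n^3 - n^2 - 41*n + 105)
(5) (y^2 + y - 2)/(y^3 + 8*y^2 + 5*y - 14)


(1) = (x^2 - 7*x)/(x^2 - 9)
(2) = (v - sqrt(2))/(v^2 - 2*v + 1)
(3) = (s + 5)/(s + 7)
(4) = (n + 2)/(n^2 + 2*n - 35)
(5) = 1/(y + 7)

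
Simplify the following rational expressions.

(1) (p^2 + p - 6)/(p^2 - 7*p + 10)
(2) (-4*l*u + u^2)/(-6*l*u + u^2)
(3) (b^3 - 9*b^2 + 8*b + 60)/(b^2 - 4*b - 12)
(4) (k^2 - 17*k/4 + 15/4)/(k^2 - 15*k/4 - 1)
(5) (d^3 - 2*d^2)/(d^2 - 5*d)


(1) = (p + 3)/(p - 5)
(2) = (-4*l + u)/(-6*l + u)
(3) = b - 5
(4) = (4*k^2 - 17*k + 15)/(4*k^2 - 15*k - 4)
(5) = (d^2 - 2*d)/(d - 5)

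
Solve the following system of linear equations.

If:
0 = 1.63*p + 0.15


Then:
p = -0.09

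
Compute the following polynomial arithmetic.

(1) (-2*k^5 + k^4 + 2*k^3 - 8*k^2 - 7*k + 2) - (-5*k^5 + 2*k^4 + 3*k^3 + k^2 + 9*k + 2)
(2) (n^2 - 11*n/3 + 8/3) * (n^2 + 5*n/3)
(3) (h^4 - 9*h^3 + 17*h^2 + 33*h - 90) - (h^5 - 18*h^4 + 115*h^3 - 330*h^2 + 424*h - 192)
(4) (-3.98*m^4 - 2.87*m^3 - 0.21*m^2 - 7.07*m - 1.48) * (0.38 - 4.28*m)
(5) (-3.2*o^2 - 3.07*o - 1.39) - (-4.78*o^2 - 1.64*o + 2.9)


(1) = 3*k^5 - k^4 - k^3 - 9*k^2 - 16*k
(2) = n^4 - 2*n^3 - 31*n^2/9 + 40*n/9
(3) = -h^5 + 19*h^4 - 124*h^3 + 347*h^2 - 391*h + 102
(4) = 17.0344*m^5 + 10.7712*m^4 - 0.1918*m^3 + 30.1798*m^2 + 3.6478*m - 0.5624
(5) = 1.58*o^2 - 1.43*o - 4.29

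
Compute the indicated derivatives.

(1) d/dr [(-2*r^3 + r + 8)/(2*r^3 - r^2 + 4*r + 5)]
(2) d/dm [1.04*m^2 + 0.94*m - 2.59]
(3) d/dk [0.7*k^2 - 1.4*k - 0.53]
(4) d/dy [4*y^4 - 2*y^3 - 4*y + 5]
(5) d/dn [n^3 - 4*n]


(1) = (2*r^4 - 20*r^3 - 77*r^2 + 16*r - 27)/(4*r^6 - 4*r^5 + 17*r^4 + 12*r^3 + 6*r^2 + 40*r + 25)
(2) = 2.08*m + 0.94
(3) = 1.4*k - 1.4
(4) = 16*y^3 - 6*y^2 - 4
(5) = 3*n^2 - 4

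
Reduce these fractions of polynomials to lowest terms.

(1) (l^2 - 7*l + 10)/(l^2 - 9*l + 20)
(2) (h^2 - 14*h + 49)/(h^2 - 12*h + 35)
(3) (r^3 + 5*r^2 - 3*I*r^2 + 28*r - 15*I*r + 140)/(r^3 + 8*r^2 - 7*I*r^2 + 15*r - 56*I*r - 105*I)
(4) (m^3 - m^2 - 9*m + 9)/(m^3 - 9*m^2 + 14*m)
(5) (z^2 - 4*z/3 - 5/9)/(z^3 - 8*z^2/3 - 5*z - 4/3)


(1) = (l - 2)/(l - 4)
(2) = (h - 7)/(h - 5)
(3) = (r + 4*I)/(r + 3)
(4) = (m^3 - m^2 - 9*m + 9)/(m^3 - 9*m^2 + 14*m)
(5) = (3*z - 5)/(3*z^2 - 9*z - 12)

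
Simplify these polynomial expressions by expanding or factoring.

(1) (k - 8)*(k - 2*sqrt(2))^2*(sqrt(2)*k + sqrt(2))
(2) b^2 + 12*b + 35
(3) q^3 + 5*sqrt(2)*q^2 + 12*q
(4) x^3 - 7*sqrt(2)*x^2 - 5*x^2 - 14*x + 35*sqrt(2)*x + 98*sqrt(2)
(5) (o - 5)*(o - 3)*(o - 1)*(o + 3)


(1) = sqrt(2)*k^4 - 7*sqrt(2)*k^3 - 8*k^3 + 56*k^2 - 56*sqrt(2)*k + 64*k - 64*sqrt(2)
(2) = (b + 5)*(b + 7)
(3) = q*(q + 2*sqrt(2))*(q + 3*sqrt(2))
(4) = (x - 7)*(x + 2)*(x - 7*sqrt(2))
(5) = o^4 - 6*o^3 - 4*o^2 + 54*o - 45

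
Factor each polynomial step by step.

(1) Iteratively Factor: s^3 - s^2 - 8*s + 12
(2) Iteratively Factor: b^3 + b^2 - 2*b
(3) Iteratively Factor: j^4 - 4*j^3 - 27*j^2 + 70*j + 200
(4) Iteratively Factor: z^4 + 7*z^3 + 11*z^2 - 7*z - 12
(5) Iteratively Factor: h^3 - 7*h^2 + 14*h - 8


(1) = (s - 2)*(s^2 + s - 6) = (s - 2)*(s + 3)*(s - 2)
(2) = (b + 2)*(b^2 - b) = (b - 1)*(b + 2)*(b)
(3) = (j + 4)*(j^3 - 8*j^2 + 5*j + 50) = (j - 5)*(j + 4)*(j^2 - 3*j - 10) = (j - 5)^2*(j + 4)*(j + 2)
(4) = (z + 1)*(z^3 + 6*z^2 + 5*z - 12) = (z + 1)*(z + 3)*(z^2 + 3*z - 4) = (z - 1)*(z + 1)*(z + 3)*(z + 4)
(5) = (h - 1)*(h^2 - 6*h + 8) = (h - 4)*(h - 1)*(h - 2)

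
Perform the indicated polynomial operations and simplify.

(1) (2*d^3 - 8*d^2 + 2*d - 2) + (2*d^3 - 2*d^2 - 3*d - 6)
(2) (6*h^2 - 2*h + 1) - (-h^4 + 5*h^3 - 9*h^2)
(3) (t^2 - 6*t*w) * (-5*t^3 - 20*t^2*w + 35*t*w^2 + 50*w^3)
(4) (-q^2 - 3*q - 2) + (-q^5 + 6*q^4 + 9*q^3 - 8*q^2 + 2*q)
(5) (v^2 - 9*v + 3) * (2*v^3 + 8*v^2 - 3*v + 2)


(1) = 4*d^3 - 10*d^2 - d - 8
(2) = h^4 - 5*h^3 + 15*h^2 - 2*h + 1
(3) = -5*t^5 + 10*t^4*w + 155*t^3*w^2 - 160*t^2*w^3 - 300*t*w^4
(4) = -q^5 + 6*q^4 + 9*q^3 - 9*q^2 - q - 2
(5) = 2*v^5 - 10*v^4 - 69*v^3 + 53*v^2 - 27*v + 6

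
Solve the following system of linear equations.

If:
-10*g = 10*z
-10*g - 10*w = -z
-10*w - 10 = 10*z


Then:
g = 10/21
w = -11/21
z = -10/21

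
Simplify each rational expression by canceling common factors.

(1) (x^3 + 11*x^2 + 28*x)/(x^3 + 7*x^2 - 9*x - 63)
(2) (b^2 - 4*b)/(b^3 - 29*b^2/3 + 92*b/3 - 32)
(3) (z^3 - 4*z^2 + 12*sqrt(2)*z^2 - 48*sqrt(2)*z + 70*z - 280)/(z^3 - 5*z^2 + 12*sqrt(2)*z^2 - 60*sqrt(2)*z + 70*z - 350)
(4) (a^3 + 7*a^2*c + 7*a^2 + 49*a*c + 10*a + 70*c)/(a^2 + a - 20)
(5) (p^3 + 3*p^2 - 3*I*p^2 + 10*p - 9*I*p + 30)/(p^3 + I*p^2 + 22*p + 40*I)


(1) = (x^2 + 4*x)/(x^2 - 9)
(2) = 3*b/(3*b^2 - 17*b + 24)
(3) = (z - 4)/(z - 5)
(4) = (a^2 + 7*a*c + 2*a + 14*c)/(a - 4)
(5) = (p + 3)/(p + 4*I)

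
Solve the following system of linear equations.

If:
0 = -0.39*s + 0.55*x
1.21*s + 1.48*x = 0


Then:
s = 0.00
x = 0.00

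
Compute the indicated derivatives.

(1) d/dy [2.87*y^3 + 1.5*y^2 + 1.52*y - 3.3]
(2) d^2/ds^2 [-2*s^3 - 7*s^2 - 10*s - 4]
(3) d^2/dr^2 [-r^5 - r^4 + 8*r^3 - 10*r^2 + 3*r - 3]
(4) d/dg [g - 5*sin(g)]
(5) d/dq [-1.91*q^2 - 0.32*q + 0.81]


(1) = 8.61*y^2 + 3.0*y + 1.52
(2) = -12*s - 14
(3) = -20*r^3 - 12*r^2 + 48*r - 20
(4) = 1 - 5*cos(g)
(5) = -3.82*q - 0.32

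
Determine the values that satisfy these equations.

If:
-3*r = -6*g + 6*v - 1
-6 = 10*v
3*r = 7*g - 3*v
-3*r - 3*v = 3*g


Then:
No Solution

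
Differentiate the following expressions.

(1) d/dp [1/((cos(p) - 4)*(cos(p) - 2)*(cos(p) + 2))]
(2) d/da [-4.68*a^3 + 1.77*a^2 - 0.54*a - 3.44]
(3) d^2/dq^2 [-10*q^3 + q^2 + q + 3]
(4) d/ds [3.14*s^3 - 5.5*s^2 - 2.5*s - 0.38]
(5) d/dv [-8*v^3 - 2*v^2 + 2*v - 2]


(1) = (3*cos(p)^2 - 8*cos(p) - 4)*sin(p)/((cos(p) - 4)^2*(cos(p) - 2)^2*(cos(p) + 2)^2)
(2) = -14.04*a^2 + 3.54*a - 0.54
(3) = 2 - 60*q
(4) = 9.42*s^2 - 11.0*s - 2.5
(5) = -24*v^2 - 4*v + 2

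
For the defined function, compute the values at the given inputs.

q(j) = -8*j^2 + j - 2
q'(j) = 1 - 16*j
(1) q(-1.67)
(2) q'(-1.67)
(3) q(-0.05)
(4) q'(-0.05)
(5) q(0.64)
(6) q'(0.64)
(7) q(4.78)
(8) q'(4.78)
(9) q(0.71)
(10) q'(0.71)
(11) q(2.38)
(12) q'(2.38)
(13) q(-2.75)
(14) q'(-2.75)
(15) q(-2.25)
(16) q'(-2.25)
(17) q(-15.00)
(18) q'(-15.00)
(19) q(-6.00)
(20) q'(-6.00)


(1) = -25.98
(2) = 27.72
(3) = -2.07
(4) = 1.80
(5) = -4.64
(6) = -9.24
(7) = -180.01
(8) = -75.48
(9) = -5.32
(10) = -10.36
(11) = -44.94
(12) = -37.08
(13) = -65.25
(14) = 45.00
(15) = -44.75
(16) = 37.00
(17) = -1817.00
(18) = 241.00
(19) = -296.00
(20) = 97.00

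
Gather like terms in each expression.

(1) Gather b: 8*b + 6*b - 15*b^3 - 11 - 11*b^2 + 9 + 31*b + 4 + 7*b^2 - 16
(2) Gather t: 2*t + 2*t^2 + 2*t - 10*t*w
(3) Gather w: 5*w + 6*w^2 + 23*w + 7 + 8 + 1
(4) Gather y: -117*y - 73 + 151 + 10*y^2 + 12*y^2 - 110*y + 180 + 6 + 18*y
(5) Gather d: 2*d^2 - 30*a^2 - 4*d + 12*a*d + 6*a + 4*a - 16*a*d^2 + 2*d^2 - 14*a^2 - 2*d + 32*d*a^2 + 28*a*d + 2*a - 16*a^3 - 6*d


(1) = -15*b^3 - 4*b^2 + 45*b - 14
(2) = 2*t^2 + t*(4 - 10*w)
(3) = 6*w^2 + 28*w + 16
(4) = 22*y^2 - 209*y + 264
(5) = -16*a^3 - 44*a^2 + 12*a + d^2*(4 - 16*a) + d*(32*a^2 + 40*a - 12)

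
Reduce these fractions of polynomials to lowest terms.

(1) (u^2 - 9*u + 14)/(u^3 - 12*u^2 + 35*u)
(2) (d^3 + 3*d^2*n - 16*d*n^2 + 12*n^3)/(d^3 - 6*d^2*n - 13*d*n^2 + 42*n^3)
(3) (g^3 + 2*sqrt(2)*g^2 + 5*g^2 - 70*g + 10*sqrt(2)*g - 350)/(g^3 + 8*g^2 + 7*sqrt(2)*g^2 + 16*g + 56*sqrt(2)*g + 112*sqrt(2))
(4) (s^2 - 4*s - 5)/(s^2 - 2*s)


(1) = (u - 2)/(u^2 - 5*u)
(2) = (d^2 + 5*d*n - 6*n^2)/(d^2 - 4*d*n - 21*n^2)
(3) = (g^2 + g*(5 - 5*sqrt(2)) - 25*sqrt(2))/(g^2 + 8*g + 16)
(4) = (s^2 - 4*s - 5)/(s^2 - 2*s)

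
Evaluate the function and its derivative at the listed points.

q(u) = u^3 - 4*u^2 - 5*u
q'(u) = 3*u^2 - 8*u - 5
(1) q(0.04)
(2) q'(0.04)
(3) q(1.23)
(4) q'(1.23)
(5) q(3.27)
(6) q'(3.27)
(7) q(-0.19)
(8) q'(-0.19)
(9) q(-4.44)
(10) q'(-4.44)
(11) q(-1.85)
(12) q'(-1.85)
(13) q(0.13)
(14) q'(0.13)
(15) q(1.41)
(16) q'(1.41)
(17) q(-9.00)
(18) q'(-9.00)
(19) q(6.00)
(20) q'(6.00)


(1) = -0.21
(2) = -5.32
(3) = -10.34
(4) = -10.30
(5) = -24.16
(6) = 0.92
(7) = 0.80
(8) = -3.37
(9) = -144.18
(10) = 89.66
(11) = -10.77
(12) = 20.07
(13) = -0.72
(14) = -5.99
(15) = -12.20
(16) = -10.32
(17) = -1008.00
(18) = 310.00
(19) = 42.00
(20) = 55.00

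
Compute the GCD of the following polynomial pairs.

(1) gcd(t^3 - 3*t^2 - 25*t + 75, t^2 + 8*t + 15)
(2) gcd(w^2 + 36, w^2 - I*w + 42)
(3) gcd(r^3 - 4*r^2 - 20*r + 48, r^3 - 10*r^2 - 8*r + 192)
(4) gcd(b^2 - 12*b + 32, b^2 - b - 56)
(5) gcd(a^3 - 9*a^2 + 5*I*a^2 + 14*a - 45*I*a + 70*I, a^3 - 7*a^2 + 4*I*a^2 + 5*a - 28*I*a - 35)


(1) = t + 5
(2) = gcd((w - 6*I)*(w + 6*I), (w - 7*I)*(w + 6*I)) = w + 6*I
(3) = r^2 - 2*r - 24
(4) = b - 8
(5) = a^2 + a*(-7 + 5*I) - 35*I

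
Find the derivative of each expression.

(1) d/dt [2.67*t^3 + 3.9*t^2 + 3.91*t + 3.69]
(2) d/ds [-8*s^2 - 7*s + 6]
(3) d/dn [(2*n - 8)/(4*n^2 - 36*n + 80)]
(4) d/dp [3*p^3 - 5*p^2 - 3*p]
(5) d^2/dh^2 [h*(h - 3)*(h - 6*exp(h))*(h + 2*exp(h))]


(1) = 8.01*t^2 + 7.8*t + 3.91
(2) = -16*s - 7
(3) = -1/(2*n^2 - 20*n + 50)
(4) = 9*p^2 - 10*p - 3
(5) = -4*h^3*exp(h) - 48*h^2*exp(2*h) - 12*h^2*exp(h) + 12*h^2 + 48*h*exp(2*h) + 24*h*exp(h) - 18*h + 120*exp(2*h) + 24*exp(h)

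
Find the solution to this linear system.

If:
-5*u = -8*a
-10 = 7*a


Then:
a = -10/7
u = -16/7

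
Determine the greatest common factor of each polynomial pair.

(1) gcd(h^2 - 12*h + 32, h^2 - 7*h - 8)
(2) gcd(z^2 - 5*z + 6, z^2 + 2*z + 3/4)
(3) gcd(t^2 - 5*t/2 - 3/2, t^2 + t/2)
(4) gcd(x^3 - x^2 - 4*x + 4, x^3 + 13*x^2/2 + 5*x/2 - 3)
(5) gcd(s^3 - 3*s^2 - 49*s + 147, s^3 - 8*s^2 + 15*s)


(1) = gcd((h - 8)*(h - 4), (h - 8)*(h + 1)) = h - 8
(2) = gcd((z - 3)*(z - 2), (z + 1/2)*(z + 3/2)) = 1
(3) = gcd((t - 3)*(t + 1/2), t*(t + 1/2)) = t + 1/2
(4) = 1
(5) = gcd((s - 7)*(s - 3)*(s + 7), s*(s - 5)*(s - 3)) = s - 3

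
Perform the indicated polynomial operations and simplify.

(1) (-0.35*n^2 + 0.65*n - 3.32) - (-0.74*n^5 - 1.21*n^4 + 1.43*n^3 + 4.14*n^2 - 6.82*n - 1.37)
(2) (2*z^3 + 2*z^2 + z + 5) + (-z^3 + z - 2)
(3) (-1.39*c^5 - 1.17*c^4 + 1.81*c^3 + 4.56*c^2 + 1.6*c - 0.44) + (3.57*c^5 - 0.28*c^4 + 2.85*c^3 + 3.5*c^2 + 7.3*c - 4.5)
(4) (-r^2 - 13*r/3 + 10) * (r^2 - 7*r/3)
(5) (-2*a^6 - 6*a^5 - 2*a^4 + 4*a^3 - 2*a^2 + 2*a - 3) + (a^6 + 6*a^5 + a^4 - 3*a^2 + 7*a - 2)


(1) = 0.74*n^5 + 1.21*n^4 - 1.43*n^3 - 4.49*n^2 + 7.47*n - 1.95
(2) = z^3 + 2*z^2 + 2*z + 3
(3) = 2.18*c^5 - 1.45*c^4 + 4.66*c^3 + 8.06*c^2 + 8.9*c - 4.94
(4) = -r^4 - 2*r^3 + 181*r^2/9 - 70*r/3
(5) = -a^6 - a^4 + 4*a^3 - 5*a^2 + 9*a - 5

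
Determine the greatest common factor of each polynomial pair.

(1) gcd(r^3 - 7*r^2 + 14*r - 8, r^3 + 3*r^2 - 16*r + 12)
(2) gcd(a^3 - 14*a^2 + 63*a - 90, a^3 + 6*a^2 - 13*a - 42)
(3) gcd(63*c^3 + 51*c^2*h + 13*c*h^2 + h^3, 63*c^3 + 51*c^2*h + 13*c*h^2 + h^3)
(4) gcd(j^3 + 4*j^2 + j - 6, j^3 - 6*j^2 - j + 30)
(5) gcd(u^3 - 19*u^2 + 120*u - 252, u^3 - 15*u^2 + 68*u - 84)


(1) = r^2 - 3*r + 2
(2) = gcd((a - 6)*(a - 5)*(a - 3), (a - 3)*(a + 2)*(a + 7)) = a - 3
(3) = gcd((3*c + h)^2*(7*c + h), (3*c + h)^2*(7*c + h)) = 63*c^3 + 51*c^2*h + 13*c*h^2 + h^3
(4) = gcd((j - 1)*(j + 2)*(j + 3), (j - 5)*(j - 3)*(j + 2)) = j + 2
(5) = gcd((u - 7)*(u - 6)^2, (u - 7)*(u - 6)*(u - 2)) = u^2 - 13*u + 42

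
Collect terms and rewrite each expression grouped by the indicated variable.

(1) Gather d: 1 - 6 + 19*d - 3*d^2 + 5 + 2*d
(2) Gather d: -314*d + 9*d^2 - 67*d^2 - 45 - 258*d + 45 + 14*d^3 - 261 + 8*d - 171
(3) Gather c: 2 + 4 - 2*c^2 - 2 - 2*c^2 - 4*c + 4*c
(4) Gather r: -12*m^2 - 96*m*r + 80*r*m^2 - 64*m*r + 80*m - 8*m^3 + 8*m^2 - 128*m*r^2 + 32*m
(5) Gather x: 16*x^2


(1) = -3*d^2 + 21*d
(2) = 14*d^3 - 58*d^2 - 564*d - 432
(3) = 4 - 4*c^2
(4) = -8*m^3 - 4*m^2 - 128*m*r^2 + 112*m + r*(80*m^2 - 160*m)
(5) = 16*x^2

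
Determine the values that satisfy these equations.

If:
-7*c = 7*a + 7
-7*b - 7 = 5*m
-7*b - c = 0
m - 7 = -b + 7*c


Then:
a = 17/81
b = 14/81
c = -98/81
m = -133/81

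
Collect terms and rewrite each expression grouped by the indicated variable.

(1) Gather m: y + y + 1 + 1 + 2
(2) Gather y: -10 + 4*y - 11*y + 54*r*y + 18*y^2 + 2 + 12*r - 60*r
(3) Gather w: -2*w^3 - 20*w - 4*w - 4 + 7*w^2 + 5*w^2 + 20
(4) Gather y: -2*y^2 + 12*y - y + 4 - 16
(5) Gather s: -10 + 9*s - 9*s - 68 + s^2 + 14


(1) = 2*y + 4
(2) = -48*r + 18*y^2 + y*(54*r - 7) - 8
(3) = -2*w^3 + 12*w^2 - 24*w + 16
(4) = -2*y^2 + 11*y - 12
(5) = s^2 - 64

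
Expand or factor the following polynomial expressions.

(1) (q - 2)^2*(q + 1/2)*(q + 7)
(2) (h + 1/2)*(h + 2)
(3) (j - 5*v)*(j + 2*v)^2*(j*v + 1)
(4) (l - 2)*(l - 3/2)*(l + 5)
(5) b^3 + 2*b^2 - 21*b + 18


(1) = q^4 + 7*q^3/2 - 45*q^2/2 + 16*q + 14
(2) = h^2 + 5*h/2 + 1
(3) = j^4*v - j^3*v^2 + j^3 - 16*j^2*v^3 - j^2*v - 20*j*v^4 - 16*j*v^2 - 20*v^3
(4) = l^3 + 3*l^2/2 - 29*l/2 + 15
(5) = (b - 3)*(b - 1)*(b + 6)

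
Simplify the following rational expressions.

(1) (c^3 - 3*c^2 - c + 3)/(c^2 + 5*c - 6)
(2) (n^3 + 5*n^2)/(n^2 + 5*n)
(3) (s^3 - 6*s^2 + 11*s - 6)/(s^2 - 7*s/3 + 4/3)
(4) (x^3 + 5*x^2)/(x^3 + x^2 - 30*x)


(1) = (c^2 - 2*c - 3)/(c + 6)
(2) = n
(3) = (3*s^2 - 15*s + 18)/(3*s - 4)
(4) = (x^2 + 5*x)/(x^2 + x - 30)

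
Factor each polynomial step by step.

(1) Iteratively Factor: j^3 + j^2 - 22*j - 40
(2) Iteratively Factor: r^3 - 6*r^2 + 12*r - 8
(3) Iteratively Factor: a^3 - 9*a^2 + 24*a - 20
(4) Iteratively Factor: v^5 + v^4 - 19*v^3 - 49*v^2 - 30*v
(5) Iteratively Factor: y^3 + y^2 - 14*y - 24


(1) = (j - 5)*(j^2 + 6*j + 8) = (j - 5)*(j + 4)*(j + 2)
(2) = (r - 2)*(r^2 - 4*r + 4) = (r - 2)^2*(r - 2)
(3) = (a - 5)*(a^2 - 4*a + 4) = (a - 5)*(a - 2)*(a - 2)
(4) = (v + 1)*(v^4 - 19*v^2 - 30*v) = (v + 1)*(v + 2)*(v^3 - 2*v^2 - 15*v) = v*(v + 1)*(v + 2)*(v^2 - 2*v - 15) = v*(v - 5)*(v + 1)*(v + 2)*(v + 3)
(5) = (y + 2)*(y^2 - y - 12) = (y + 2)*(y + 3)*(y - 4)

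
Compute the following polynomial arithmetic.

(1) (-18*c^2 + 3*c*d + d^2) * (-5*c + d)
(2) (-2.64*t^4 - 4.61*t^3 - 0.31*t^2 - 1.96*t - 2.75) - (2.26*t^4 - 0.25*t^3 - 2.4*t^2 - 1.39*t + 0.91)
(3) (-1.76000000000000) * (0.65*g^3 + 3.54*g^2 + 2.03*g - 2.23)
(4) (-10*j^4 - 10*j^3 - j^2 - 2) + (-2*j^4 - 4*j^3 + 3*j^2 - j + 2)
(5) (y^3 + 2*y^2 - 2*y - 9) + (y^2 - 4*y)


(1) = 90*c^3 - 33*c^2*d - 2*c*d^2 + d^3
(2) = -4.9*t^4 - 4.36*t^3 + 2.09*t^2 - 0.57*t - 3.66
(3) = -1.144*g^3 - 6.2304*g^2 - 3.5728*g + 3.9248
(4) = -12*j^4 - 14*j^3 + 2*j^2 - j
(5) = y^3 + 3*y^2 - 6*y - 9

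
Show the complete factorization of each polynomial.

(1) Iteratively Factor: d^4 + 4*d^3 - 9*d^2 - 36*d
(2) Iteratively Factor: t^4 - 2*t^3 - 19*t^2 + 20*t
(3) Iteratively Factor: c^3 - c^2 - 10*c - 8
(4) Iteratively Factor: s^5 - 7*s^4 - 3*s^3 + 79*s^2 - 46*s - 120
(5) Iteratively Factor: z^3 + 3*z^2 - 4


(1) = (d + 3)*(d^3 + d^2 - 12*d) = (d + 3)*(d + 4)*(d^2 - 3*d) = (d - 3)*(d + 3)*(d + 4)*(d)
(2) = (t - 1)*(t^3 - t^2 - 20*t) = (t - 5)*(t - 1)*(t^2 + 4*t) = t*(t - 5)*(t - 1)*(t + 4)
(3) = (c - 4)*(c^2 + 3*c + 2) = (c - 4)*(c + 1)*(c + 2)
(4) = (s - 5)*(s^4 - 2*s^3 - 13*s^2 + 14*s + 24) = (s - 5)*(s - 2)*(s^3 - 13*s - 12) = (s - 5)*(s - 2)*(s + 1)*(s^2 - s - 12) = (s - 5)*(s - 4)*(s - 2)*(s + 1)*(s + 3)
(5) = (z + 2)*(z^2 + z - 2) = (z - 1)*(z + 2)*(z + 2)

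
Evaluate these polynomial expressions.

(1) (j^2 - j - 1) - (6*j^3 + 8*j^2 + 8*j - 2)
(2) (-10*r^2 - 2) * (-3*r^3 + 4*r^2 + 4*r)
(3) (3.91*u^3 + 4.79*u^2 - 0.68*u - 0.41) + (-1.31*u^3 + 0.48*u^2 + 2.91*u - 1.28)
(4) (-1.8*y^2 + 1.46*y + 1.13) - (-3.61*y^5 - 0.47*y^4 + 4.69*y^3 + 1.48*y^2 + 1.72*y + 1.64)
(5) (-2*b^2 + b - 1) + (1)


(1) = -6*j^3 - 7*j^2 - 9*j + 1
(2) = 30*r^5 - 40*r^4 - 34*r^3 - 8*r^2 - 8*r
(3) = 2.6*u^3 + 5.27*u^2 + 2.23*u - 1.69
(4) = 3.61*y^5 + 0.47*y^4 - 4.69*y^3 - 3.28*y^2 - 0.26*y - 0.51
(5) = -2*b^2 + b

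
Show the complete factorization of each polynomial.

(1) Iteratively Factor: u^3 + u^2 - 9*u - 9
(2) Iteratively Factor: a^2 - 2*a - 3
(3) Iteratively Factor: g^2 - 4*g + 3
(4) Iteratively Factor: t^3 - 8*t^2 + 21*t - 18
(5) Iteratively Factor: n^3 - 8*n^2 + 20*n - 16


(1) = (u + 3)*(u^2 - 2*u - 3) = (u + 1)*(u + 3)*(u - 3)
(2) = (a + 1)*(a - 3)
(3) = (g - 1)*(g - 3)
(4) = (t - 3)*(t^2 - 5*t + 6) = (t - 3)^2*(t - 2)
(5) = (n - 4)*(n^2 - 4*n + 4) = (n - 4)*(n - 2)*(n - 2)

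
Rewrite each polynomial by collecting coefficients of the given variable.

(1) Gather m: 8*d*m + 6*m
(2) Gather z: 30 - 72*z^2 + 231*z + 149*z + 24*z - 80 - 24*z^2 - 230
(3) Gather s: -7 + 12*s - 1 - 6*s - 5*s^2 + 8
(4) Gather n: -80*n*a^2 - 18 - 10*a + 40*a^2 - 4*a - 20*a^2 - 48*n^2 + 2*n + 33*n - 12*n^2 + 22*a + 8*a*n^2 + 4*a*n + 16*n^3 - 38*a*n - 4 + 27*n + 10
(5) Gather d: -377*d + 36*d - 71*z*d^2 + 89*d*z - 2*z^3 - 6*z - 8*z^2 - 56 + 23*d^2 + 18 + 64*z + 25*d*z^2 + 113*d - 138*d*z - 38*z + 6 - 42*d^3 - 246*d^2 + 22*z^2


(1) = m*(8*d + 6)
(2) = -96*z^2 + 404*z - 280
(3) = -5*s^2 + 6*s
(4) = 20*a^2 + 8*a + 16*n^3 + n^2*(8*a - 60) + n*(-80*a^2 - 34*a + 62) - 12
(5) = -42*d^3 + d^2*(-71*z - 223) + d*(25*z^2 - 49*z - 228) - 2*z^3 + 14*z^2 + 20*z - 32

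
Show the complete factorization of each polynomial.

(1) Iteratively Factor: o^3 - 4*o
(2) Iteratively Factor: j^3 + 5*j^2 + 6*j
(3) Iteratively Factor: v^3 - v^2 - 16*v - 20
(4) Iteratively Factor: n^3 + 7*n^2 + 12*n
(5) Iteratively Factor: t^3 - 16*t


(1) = (o - 2)*(o^2 + 2*o) = o*(o - 2)*(o + 2)
(2) = (j + 3)*(j^2 + 2*j) = (j + 2)*(j + 3)*(j)
(3) = (v + 2)*(v^2 - 3*v - 10) = (v - 5)*(v + 2)*(v + 2)
(4) = (n)*(n^2 + 7*n + 12) = n*(n + 4)*(n + 3)
(5) = (t - 4)*(t^2 + 4*t) = t*(t - 4)*(t + 4)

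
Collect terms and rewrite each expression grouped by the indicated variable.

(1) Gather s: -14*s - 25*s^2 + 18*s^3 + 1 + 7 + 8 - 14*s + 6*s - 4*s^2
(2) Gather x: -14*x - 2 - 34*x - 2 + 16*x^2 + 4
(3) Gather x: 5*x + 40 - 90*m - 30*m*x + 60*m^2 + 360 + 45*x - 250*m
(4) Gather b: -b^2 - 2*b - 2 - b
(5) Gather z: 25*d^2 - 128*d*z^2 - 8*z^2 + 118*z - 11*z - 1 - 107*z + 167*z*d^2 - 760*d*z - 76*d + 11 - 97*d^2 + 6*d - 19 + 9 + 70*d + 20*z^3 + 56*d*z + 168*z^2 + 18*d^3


(1) = 18*s^3 - 29*s^2 - 22*s + 16
(2) = 16*x^2 - 48*x
(3) = 60*m^2 - 340*m + x*(50 - 30*m) + 400
(4) = -b^2 - 3*b - 2
(5) = 18*d^3 - 72*d^2 + 20*z^3 + z^2*(160 - 128*d) + z*(167*d^2 - 704*d)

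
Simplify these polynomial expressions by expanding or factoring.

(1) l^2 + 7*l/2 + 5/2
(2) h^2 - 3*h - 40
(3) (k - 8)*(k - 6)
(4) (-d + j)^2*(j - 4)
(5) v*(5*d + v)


(1) = (l + 1)*(l + 5/2)
(2) = (h - 8)*(h + 5)
(3) = k^2 - 14*k + 48
(4) = d^2*j - 4*d^2 - 2*d*j^2 + 8*d*j + j^3 - 4*j^2
(5) = 5*d*v + v^2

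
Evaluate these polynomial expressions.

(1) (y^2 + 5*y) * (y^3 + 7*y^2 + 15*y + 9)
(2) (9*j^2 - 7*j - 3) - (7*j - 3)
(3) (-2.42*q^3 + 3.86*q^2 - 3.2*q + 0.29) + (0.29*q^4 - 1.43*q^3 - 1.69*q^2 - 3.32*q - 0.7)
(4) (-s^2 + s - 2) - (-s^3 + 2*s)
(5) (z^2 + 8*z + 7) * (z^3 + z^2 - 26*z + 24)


(1) = y^5 + 12*y^4 + 50*y^3 + 84*y^2 + 45*y
(2) = 9*j^2 - 14*j
(3) = 0.29*q^4 - 3.85*q^3 + 2.17*q^2 - 6.52*q - 0.41
(4) = s^3 - s^2 - s - 2
(5) = z^5 + 9*z^4 - 11*z^3 - 177*z^2 + 10*z + 168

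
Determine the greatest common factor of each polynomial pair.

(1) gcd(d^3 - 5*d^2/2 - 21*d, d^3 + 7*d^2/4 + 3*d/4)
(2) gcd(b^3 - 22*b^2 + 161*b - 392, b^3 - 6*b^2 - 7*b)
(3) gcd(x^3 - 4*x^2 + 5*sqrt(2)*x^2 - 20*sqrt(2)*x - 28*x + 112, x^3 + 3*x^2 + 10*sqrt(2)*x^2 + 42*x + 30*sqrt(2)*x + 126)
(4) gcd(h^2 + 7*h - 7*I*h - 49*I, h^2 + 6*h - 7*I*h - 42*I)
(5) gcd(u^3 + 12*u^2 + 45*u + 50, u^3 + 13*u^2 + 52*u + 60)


(1) = d
(2) = b - 7
(3) = gcd((x - 4)*(x - 2*sqrt(2))*(x + 7*sqrt(2)), (x + 3)*(x + 3*sqrt(2))*(x + 7*sqrt(2))) = x + 7*sqrt(2)
(4) = h - 7*I
(5) = gcd((u + 2)*(u + 5)^2, (u + 2)*(u + 5)*(u + 6)) = u^2 + 7*u + 10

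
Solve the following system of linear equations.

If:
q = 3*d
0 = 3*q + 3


Then:
d = -1/3
q = -1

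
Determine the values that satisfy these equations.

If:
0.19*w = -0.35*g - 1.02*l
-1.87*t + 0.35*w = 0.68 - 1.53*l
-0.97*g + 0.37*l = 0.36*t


Then:
g = 0.131449180679977 - 0.0817709125730497*w
l = -0.158215863332777*w - 0.0451051110176393
t = 0.0577164326742519*w - 0.400540545378069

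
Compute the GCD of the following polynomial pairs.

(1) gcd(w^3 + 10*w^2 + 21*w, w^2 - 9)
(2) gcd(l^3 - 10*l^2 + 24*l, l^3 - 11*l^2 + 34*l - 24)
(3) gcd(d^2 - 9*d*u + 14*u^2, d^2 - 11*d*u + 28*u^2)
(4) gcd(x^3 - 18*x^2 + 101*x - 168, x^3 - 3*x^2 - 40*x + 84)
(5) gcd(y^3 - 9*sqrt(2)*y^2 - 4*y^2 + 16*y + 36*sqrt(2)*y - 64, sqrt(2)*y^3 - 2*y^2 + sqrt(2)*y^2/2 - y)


(1) = gcd(w*(w + 3)*(w + 7), (w - 3)*(w + 3)) = w + 3
(2) = l^2 - 10*l + 24
(3) = -d + 7*u
(4) = gcd((x - 8)*(x - 7)*(x - 3), (x - 7)*(x - 2)*(x + 6)) = x - 7
(5) = y - sqrt(2)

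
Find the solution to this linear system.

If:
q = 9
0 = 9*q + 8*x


Then:
q = 9
x = -81/8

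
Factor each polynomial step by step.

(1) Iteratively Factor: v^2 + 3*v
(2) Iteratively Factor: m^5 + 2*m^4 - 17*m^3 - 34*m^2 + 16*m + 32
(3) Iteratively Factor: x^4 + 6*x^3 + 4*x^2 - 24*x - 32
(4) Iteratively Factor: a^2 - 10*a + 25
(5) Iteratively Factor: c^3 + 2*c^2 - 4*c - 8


(1) = (v + 3)*(v)
(2) = (m + 4)*(m^4 - 2*m^3 - 9*m^2 + 2*m + 8) = (m + 2)*(m + 4)*(m^3 - 4*m^2 - m + 4) = (m - 1)*(m + 2)*(m + 4)*(m^2 - 3*m - 4) = (m - 4)*(m - 1)*(m + 2)*(m + 4)*(m + 1)
(3) = (x + 4)*(x^3 + 2*x^2 - 4*x - 8) = (x + 2)*(x + 4)*(x^2 - 4) = (x - 2)*(x + 2)*(x + 4)*(x + 2)
(4) = (a - 5)*(a - 5)
(5) = (c + 2)*(c^2 - 4) = (c - 2)*(c + 2)*(c + 2)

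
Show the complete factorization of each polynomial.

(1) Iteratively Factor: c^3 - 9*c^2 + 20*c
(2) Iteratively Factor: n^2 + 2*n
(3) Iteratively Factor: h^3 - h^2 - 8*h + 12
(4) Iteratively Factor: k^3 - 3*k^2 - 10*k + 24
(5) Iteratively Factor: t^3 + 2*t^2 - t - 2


(1) = (c)*(c^2 - 9*c + 20) = c*(c - 5)*(c - 4)
(2) = (n + 2)*(n)
(3) = (h - 2)*(h^2 + h - 6) = (h - 2)*(h + 3)*(h - 2)
(4) = (k + 3)*(k^2 - 6*k + 8) = (k - 4)*(k + 3)*(k - 2)
(5) = (t + 2)*(t^2 - 1) = (t - 1)*(t + 2)*(t + 1)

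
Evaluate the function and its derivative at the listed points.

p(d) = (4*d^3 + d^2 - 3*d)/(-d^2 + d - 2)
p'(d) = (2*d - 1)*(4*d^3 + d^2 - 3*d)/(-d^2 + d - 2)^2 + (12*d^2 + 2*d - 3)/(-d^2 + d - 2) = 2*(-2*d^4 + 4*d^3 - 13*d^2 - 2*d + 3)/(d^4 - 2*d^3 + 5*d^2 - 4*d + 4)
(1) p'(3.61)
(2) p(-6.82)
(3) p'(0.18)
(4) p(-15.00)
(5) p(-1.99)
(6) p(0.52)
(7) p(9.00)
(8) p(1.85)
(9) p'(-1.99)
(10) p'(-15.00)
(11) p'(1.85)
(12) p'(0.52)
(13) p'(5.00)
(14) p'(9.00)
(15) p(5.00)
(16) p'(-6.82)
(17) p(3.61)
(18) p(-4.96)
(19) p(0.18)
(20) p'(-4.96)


(1) = -4.98
(2) = 21.72
(3) = 1.31
(4) = 54.67
(5) = 2.72
(6) = 0.42
(7) = -40.14
(8) = -6.49
(9) = -3.40
(10) = -4.02
(11) = -6.78
(12) = -0.74
(13) = -4.47
(14) = -4.12
(15) = -23.18
(16) = -4.04
(17) = -16.67
(18) = 14.21
(19) = 0.26
(20) = -4.03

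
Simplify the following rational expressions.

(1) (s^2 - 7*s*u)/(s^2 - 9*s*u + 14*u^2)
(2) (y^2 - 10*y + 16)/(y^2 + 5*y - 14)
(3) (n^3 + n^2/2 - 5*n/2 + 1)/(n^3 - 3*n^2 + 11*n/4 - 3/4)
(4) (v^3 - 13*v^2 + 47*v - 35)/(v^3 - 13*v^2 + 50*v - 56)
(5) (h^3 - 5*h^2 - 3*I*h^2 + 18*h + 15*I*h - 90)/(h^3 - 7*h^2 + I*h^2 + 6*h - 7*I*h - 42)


(1) = s/(s - 2*u)
(2) = (y - 8)/(y + 7)
(3) = (2*n + 4)/(2*n - 3)
(4) = (v^2 - 6*v + 5)/(v^2 - 6*v + 8)
(5) = (h^2 + h*(-5 - 6*I) + 30*I)/(h^2 + h*(-7 - 2*I) + 14*I)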